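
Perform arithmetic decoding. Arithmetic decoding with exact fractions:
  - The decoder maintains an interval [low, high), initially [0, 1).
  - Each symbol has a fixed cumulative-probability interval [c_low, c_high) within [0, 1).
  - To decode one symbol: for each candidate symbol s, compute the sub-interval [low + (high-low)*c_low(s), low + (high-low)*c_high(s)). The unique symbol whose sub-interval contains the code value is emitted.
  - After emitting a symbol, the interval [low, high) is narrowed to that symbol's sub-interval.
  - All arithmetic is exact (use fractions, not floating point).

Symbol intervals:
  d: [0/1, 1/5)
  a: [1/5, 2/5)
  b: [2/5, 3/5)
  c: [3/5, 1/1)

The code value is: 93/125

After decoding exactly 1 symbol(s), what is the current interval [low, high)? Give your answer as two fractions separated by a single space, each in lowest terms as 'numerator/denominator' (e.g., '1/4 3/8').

Step 1: interval [0/1, 1/1), width = 1/1 - 0/1 = 1/1
  'd': [0/1 + 1/1*0/1, 0/1 + 1/1*1/5) = [0/1, 1/5)
  'a': [0/1 + 1/1*1/5, 0/1 + 1/1*2/5) = [1/5, 2/5)
  'b': [0/1 + 1/1*2/5, 0/1 + 1/1*3/5) = [2/5, 3/5)
  'c': [0/1 + 1/1*3/5, 0/1 + 1/1*1/1) = [3/5, 1/1) <- contains code 93/125
  emit 'c', narrow to [3/5, 1/1)

Answer: 3/5 1/1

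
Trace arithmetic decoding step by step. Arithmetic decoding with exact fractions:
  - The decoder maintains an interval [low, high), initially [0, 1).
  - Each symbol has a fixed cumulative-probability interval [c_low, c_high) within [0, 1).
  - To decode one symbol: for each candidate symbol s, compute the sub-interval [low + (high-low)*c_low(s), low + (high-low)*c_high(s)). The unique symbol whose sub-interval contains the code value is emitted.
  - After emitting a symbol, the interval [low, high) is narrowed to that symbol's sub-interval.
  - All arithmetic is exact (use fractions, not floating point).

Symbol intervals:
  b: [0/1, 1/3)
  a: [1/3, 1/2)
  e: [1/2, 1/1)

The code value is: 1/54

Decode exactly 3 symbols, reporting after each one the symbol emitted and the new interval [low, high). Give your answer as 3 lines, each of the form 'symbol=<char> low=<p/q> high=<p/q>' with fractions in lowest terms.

Answer: symbol=b low=0/1 high=1/3
symbol=b low=0/1 high=1/9
symbol=b low=0/1 high=1/27

Derivation:
Step 1: interval [0/1, 1/1), width = 1/1 - 0/1 = 1/1
  'b': [0/1 + 1/1*0/1, 0/1 + 1/1*1/3) = [0/1, 1/3) <- contains code 1/54
  'a': [0/1 + 1/1*1/3, 0/1 + 1/1*1/2) = [1/3, 1/2)
  'e': [0/1 + 1/1*1/2, 0/1 + 1/1*1/1) = [1/2, 1/1)
  emit 'b', narrow to [0/1, 1/3)
Step 2: interval [0/1, 1/3), width = 1/3 - 0/1 = 1/3
  'b': [0/1 + 1/3*0/1, 0/1 + 1/3*1/3) = [0/1, 1/9) <- contains code 1/54
  'a': [0/1 + 1/3*1/3, 0/1 + 1/3*1/2) = [1/9, 1/6)
  'e': [0/1 + 1/3*1/2, 0/1 + 1/3*1/1) = [1/6, 1/3)
  emit 'b', narrow to [0/1, 1/9)
Step 3: interval [0/1, 1/9), width = 1/9 - 0/1 = 1/9
  'b': [0/1 + 1/9*0/1, 0/1 + 1/9*1/3) = [0/1, 1/27) <- contains code 1/54
  'a': [0/1 + 1/9*1/3, 0/1 + 1/9*1/2) = [1/27, 1/18)
  'e': [0/1 + 1/9*1/2, 0/1 + 1/9*1/1) = [1/18, 1/9)
  emit 'b', narrow to [0/1, 1/27)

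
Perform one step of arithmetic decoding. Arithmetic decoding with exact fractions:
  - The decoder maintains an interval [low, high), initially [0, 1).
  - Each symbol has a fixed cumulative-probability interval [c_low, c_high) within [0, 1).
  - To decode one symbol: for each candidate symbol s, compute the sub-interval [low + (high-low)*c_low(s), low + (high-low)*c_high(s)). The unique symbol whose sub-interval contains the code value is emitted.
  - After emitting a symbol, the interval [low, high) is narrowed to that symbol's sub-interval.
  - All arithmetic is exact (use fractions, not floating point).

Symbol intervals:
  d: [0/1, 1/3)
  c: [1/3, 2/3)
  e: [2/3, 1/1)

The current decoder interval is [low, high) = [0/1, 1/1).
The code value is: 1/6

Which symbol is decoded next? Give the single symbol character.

Interval width = high − low = 1/1 − 0/1 = 1/1
Scaled code = (code − low) / width = (1/6 − 0/1) / 1/1 = 1/6
  d: [0/1, 1/3) ← scaled code falls here ✓
  c: [1/3, 2/3) 
  e: [2/3, 1/1) 

Answer: d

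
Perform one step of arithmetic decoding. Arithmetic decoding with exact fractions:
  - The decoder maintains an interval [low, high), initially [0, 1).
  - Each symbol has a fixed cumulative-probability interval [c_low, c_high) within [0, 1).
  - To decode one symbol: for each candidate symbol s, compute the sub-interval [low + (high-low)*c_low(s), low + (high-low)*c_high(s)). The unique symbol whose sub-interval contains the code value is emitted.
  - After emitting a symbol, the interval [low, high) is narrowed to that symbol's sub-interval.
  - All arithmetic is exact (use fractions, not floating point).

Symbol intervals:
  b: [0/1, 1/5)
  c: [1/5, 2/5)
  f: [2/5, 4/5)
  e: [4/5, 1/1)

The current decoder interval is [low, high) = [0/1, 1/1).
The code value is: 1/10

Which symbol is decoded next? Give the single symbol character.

Answer: b

Derivation:
Interval width = high − low = 1/1 − 0/1 = 1/1
Scaled code = (code − low) / width = (1/10 − 0/1) / 1/1 = 1/10
  b: [0/1, 1/5) ← scaled code falls here ✓
  c: [1/5, 2/5) 
  f: [2/5, 4/5) 
  e: [4/5, 1/1) 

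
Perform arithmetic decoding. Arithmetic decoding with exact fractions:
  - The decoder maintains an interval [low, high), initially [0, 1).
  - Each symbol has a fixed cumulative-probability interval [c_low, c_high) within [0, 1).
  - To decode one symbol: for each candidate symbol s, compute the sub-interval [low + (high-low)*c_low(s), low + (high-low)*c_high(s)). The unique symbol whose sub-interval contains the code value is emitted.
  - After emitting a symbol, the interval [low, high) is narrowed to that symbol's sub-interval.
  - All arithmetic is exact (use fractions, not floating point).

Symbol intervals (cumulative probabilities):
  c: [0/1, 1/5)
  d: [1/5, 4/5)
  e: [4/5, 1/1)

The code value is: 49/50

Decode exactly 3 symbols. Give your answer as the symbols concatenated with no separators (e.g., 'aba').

Step 1: interval [0/1, 1/1), width = 1/1 - 0/1 = 1/1
  'c': [0/1 + 1/1*0/1, 0/1 + 1/1*1/5) = [0/1, 1/5)
  'd': [0/1 + 1/1*1/5, 0/1 + 1/1*4/5) = [1/5, 4/5)
  'e': [0/1 + 1/1*4/5, 0/1 + 1/1*1/1) = [4/5, 1/1) <- contains code 49/50
  emit 'e', narrow to [4/5, 1/1)
Step 2: interval [4/5, 1/1), width = 1/1 - 4/5 = 1/5
  'c': [4/5 + 1/5*0/1, 4/5 + 1/5*1/5) = [4/5, 21/25)
  'd': [4/5 + 1/5*1/5, 4/5 + 1/5*4/5) = [21/25, 24/25)
  'e': [4/5 + 1/5*4/5, 4/5 + 1/5*1/1) = [24/25, 1/1) <- contains code 49/50
  emit 'e', narrow to [24/25, 1/1)
Step 3: interval [24/25, 1/1), width = 1/1 - 24/25 = 1/25
  'c': [24/25 + 1/25*0/1, 24/25 + 1/25*1/5) = [24/25, 121/125)
  'd': [24/25 + 1/25*1/5, 24/25 + 1/25*4/5) = [121/125, 124/125) <- contains code 49/50
  'e': [24/25 + 1/25*4/5, 24/25 + 1/25*1/1) = [124/125, 1/1)
  emit 'd', narrow to [121/125, 124/125)

Answer: eed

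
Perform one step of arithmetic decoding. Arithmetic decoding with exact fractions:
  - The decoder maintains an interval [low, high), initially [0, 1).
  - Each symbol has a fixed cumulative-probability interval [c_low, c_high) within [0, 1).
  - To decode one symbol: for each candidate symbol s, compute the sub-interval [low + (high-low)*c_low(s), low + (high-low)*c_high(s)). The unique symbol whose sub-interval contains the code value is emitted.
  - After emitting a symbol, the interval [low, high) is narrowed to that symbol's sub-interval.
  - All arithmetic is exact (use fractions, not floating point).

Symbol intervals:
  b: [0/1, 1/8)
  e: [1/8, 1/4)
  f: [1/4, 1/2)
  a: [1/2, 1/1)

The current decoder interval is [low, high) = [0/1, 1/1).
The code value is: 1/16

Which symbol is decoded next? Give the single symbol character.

Answer: b

Derivation:
Interval width = high − low = 1/1 − 0/1 = 1/1
Scaled code = (code − low) / width = (1/16 − 0/1) / 1/1 = 1/16
  b: [0/1, 1/8) ← scaled code falls here ✓
  e: [1/8, 1/4) 
  f: [1/4, 1/2) 
  a: [1/2, 1/1) 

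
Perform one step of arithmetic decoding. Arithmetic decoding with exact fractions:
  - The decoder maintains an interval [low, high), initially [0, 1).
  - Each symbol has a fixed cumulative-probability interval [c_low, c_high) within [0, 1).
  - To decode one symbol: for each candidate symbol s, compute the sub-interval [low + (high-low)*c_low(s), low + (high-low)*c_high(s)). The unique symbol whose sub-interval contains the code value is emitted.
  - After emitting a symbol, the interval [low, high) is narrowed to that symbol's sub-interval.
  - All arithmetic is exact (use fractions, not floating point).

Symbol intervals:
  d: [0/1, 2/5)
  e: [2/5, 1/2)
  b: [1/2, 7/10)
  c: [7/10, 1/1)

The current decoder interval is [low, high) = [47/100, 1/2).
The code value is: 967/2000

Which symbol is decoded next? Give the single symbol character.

Interval width = high − low = 1/2 − 47/100 = 3/100
Scaled code = (code − low) / width = (967/2000 − 47/100) / 3/100 = 9/20
  d: [0/1, 2/5) 
  e: [2/5, 1/2) ← scaled code falls here ✓
  b: [1/2, 7/10) 
  c: [7/10, 1/1) 

Answer: e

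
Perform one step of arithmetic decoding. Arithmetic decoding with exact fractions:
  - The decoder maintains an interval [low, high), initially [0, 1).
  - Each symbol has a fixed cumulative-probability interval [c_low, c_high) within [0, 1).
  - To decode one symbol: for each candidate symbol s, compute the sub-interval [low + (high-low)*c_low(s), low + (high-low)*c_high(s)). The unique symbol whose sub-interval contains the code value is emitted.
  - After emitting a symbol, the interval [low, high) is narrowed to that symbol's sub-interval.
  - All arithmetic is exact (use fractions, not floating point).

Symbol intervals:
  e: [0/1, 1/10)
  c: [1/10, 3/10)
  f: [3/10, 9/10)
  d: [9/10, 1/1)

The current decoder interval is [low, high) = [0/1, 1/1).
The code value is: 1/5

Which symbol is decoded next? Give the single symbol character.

Answer: c

Derivation:
Interval width = high − low = 1/1 − 0/1 = 1/1
Scaled code = (code − low) / width = (1/5 − 0/1) / 1/1 = 1/5
  e: [0/1, 1/10) 
  c: [1/10, 3/10) ← scaled code falls here ✓
  f: [3/10, 9/10) 
  d: [9/10, 1/1) 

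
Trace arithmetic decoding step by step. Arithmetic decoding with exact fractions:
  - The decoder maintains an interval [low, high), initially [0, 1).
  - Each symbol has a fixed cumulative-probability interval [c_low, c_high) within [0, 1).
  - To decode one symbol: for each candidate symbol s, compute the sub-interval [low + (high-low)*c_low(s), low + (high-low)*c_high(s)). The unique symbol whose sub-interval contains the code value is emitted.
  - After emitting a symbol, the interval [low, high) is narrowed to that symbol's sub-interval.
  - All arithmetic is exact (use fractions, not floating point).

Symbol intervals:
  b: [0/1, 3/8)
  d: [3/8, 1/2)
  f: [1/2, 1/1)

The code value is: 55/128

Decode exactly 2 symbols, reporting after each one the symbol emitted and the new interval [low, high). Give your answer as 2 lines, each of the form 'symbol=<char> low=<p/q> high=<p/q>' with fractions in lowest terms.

Step 1: interval [0/1, 1/1), width = 1/1 - 0/1 = 1/1
  'b': [0/1 + 1/1*0/1, 0/1 + 1/1*3/8) = [0/1, 3/8)
  'd': [0/1 + 1/1*3/8, 0/1 + 1/1*1/2) = [3/8, 1/2) <- contains code 55/128
  'f': [0/1 + 1/1*1/2, 0/1 + 1/1*1/1) = [1/2, 1/1)
  emit 'd', narrow to [3/8, 1/2)
Step 2: interval [3/8, 1/2), width = 1/2 - 3/8 = 1/8
  'b': [3/8 + 1/8*0/1, 3/8 + 1/8*3/8) = [3/8, 27/64)
  'd': [3/8 + 1/8*3/8, 3/8 + 1/8*1/2) = [27/64, 7/16) <- contains code 55/128
  'f': [3/8 + 1/8*1/2, 3/8 + 1/8*1/1) = [7/16, 1/2)
  emit 'd', narrow to [27/64, 7/16)

Answer: symbol=d low=3/8 high=1/2
symbol=d low=27/64 high=7/16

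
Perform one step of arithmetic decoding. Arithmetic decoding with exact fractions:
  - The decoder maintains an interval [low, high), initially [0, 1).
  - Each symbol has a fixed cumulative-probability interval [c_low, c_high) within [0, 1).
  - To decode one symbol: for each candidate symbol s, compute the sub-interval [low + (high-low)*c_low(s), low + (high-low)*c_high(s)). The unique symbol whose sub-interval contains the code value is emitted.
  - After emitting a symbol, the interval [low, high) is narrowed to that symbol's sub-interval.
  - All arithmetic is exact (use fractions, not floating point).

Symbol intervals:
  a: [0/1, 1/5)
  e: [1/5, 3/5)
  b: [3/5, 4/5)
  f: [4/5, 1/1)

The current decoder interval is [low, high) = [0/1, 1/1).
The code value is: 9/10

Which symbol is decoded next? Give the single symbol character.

Interval width = high − low = 1/1 − 0/1 = 1/1
Scaled code = (code − low) / width = (9/10 − 0/1) / 1/1 = 9/10
  a: [0/1, 1/5) 
  e: [1/5, 3/5) 
  b: [3/5, 4/5) 
  f: [4/5, 1/1) ← scaled code falls here ✓

Answer: f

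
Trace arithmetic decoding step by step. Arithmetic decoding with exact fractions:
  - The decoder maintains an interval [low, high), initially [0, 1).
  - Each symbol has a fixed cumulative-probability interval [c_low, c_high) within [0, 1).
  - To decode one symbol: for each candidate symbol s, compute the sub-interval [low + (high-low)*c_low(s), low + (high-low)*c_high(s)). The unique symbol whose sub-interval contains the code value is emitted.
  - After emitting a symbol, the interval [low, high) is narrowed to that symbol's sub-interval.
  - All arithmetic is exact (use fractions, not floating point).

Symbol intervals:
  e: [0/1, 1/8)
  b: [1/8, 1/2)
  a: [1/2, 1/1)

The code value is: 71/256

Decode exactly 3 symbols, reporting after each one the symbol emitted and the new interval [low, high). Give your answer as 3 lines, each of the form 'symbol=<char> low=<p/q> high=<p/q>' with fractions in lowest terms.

Answer: symbol=b low=1/8 high=1/2
symbol=b low=11/64 high=5/16
symbol=a low=31/128 high=5/16

Derivation:
Step 1: interval [0/1, 1/1), width = 1/1 - 0/1 = 1/1
  'e': [0/1 + 1/1*0/1, 0/1 + 1/1*1/8) = [0/1, 1/8)
  'b': [0/1 + 1/1*1/8, 0/1 + 1/1*1/2) = [1/8, 1/2) <- contains code 71/256
  'a': [0/1 + 1/1*1/2, 0/1 + 1/1*1/1) = [1/2, 1/1)
  emit 'b', narrow to [1/8, 1/2)
Step 2: interval [1/8, 1/2), width = 1/2 - 1/8 = 3/8
  'e': [1/8 + 3/8*0/1, 1/8 + 3/8*1/8) = [1/8, 11/64)
  'b': [1/8 + 3/8*1/8, 1/8 + 3/8*1/2) = [11/64, 5/16) <- contains code 71/256
  'a': [1/8 + 3/8*1/2, 1/8 + 3/8*1/1) = [5/16, 1/2)
  emit 'b', narrow to [11/64, 5/16)
Step 3: interval [11/64, 5/16), width = 5/16 - 11/64 = 9/64
  'e': [11/64 + 9/64*0/1, 11/64 + 9/64*1/8) = [11/64, 97/512)
  'b': [11/64 + 9/64*1/8, 11/64 + 9/64*1/2) = [97/512, 31/128)
  'a': [11/64 + 9/64*1/2, 11/64 + 9/64*1/1) = [31/128, 5/16) <- contains code 71/256
  emit 'a', narrow to [31/128, 5/16)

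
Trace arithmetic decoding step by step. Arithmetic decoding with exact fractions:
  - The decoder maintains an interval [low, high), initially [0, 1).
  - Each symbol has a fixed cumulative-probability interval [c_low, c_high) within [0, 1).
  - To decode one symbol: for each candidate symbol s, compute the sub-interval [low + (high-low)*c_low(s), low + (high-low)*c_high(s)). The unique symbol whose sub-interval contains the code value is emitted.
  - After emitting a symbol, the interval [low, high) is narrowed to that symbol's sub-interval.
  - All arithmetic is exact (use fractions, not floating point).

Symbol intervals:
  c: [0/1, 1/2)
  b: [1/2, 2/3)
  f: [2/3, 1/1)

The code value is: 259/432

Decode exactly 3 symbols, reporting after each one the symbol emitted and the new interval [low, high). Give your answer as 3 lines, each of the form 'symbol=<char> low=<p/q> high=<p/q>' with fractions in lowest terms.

Answer: symbol=b low=1/2 high=2/3
symbol=b low=7/12 high=11/18
symbol=b low=43/72 high=65/108

Derivation:
Step 1: interval [0/1, 1/1), width = 1/1 - 0/1 = 1/1
  'c': [0/1 + 1/1*0/1, 0/1 + 1/1*1/2) = [0/1, 1/2)
  'b': [0/1 + 1/1*1/2, 0/1 + 1/1*2/3) = [1/2, 2/3) <- contains code 259/432
  'f': [0/1 + 1/1*2/3, 0/1 + 1/1*1/1) = [2/3, 1/1)
  emit 'b', narrow to [1/2, 2/3)
Step 2: interval [1/2, 2/3), width = 2/3 - 1/2 = 1/6
  'c': [1/2 + 1/6*0/1, 1/2 + 1/6*1/2) = [1/2, 7/12)
  'b': [1/2 + 1/6*1/2, 1/2 + 1/6*2/3) = [7/12, 11/18) <- contains code 259/432
  'f': [1/2 + 1/6*2/3, 1/2 + 1/6*1/1) = [11/18, 2/3)
  emit 'b', narrow to [7/12, 11/18)
Step 3: interval [7/12, 11/18), width = 11/18 - 7/12 = 1/36
  'c': [7/12 + 1/36*0/1, 7/12 + 1/36*1/2) = [7/12, 43/72)
  'b': [7/12 + 1/36*1/2, 7/12 + 1/36*2/3) = [43/72, 65/108) <- contains code 259/432
  'f': [7/12 + 1/36*2/3, 7/12 + 1/36*1/1) = [65/108, 11/18)
  emit 'b', narrow to [43/72, 65/108)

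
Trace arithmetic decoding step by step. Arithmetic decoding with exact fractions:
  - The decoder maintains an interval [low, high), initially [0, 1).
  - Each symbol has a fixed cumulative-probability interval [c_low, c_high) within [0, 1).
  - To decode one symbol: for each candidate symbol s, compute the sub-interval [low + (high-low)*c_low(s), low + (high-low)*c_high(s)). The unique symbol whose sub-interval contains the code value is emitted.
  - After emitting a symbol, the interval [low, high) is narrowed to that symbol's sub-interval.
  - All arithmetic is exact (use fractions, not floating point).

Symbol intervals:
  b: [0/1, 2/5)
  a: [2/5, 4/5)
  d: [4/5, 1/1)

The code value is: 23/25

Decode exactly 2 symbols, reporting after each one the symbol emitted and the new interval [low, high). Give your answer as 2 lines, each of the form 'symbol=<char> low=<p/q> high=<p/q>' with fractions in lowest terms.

Answer: symbol=d low=4/5 high=1/1
symbol=a low=22/25 high=24/25

Derivation:
Step 1: interval [0/1, 1/1), width = 1/1 - 0/1 = 1/1
  'b': [0/1 + 1/1*0/1, 0/1 + 1/1*2/5) = [0/1, 2/5)
  'a': [0/1 + 1/1*2/5, 0/1 + 1/1*4/5) = [2/5, 4/5)
  'd': [0/1 + 1/1*4/5, 0/1 + 1/1*1/1) = [4/5, 1/1) <- contains code 23/25
  emit 'd', narrow to [4/5, 1/1)
Step 2: interval [4/5, 1/1), width = 1/1 - 4/5 = 1/5
  'b': [4/5 + 1/5*0/1, 4/5 + 1/5*2/5) = [4/5, 22/25)
  'a': [4/5 + 1/5*2/5, 4/5 + 1/5*4/5) = [22/25, 24/25) <- contains code 23/25
  'd': [4/5 + 1/5*4/5, 4/5 + 1/5*1/1) = [24/25, 1/1)
  emit 'a', narrow to [22/25, 24/25)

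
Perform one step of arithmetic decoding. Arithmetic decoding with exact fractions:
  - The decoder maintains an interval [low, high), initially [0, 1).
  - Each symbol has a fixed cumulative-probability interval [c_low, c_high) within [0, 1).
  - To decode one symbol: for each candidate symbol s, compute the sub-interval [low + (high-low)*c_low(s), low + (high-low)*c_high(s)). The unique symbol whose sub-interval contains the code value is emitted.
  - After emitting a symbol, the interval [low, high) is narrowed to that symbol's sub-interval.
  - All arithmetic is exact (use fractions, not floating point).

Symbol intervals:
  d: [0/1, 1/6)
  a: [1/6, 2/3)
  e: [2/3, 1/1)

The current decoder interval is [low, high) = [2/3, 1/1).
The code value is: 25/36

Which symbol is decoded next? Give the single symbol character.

Answer: d

Derivation:
Interval width = high − low = 1/1 − 2/3 = 1/3
Scaled code = (code − low) / width = (25/36 − 2/3) / 1/3 = 1/12
  d: [0/1, 1/6) ← scaled code falls here ✓
  a: [1/6, 2/3) 
  e: [2/3, 1/1) 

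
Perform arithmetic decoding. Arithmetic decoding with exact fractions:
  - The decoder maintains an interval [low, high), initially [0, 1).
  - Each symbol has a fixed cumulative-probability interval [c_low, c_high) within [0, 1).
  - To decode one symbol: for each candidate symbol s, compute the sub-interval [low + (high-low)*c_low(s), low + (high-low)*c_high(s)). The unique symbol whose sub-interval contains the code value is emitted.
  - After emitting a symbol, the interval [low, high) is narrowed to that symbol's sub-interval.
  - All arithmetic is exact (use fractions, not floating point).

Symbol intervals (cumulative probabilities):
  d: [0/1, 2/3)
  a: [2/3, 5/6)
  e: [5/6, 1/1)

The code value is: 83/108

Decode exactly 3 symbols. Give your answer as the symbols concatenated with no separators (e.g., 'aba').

Step 1: interval [0/1, 1/1), width = 1/1 - 0/1 = 1/1
  'd': [0/1 + 1/1*0/1, 0/1 + 1/1*2/3) = [0/1, 2/3)
  'a': [0/1 + 1/1*2/3, 0/1 + 1/1*5/6) = [2/3, 5/6) <- contains code 83/108
  'e': [0/1 + 1/1*5/6, 0/1 + 1/1*1/1) = [5/6, 1/1)
  emit 'a', narrow to [2/3, 5/6)
Step 2: interval [2/3, 5/6), width = 5/6 - 2/3 = 1/6
  'd': [2/3 + 1/6*0/1, 2/3 + 1/6*2/3) = [2/3, 7/9) <- contains code 83/108
  'a': [2/3 + 1/6*2/3, 2/3 + 1/6*5/6) = [7/9, 29/36)
  'e': [2/3 + 1/6*5/6, 2/3 + 1/6*1/1) = [29/36, 5/6)
  emit 'd', narrow to [2/3, 7/9)
Step 3: interval [2/3, 7/9), width = 7/9 - 2/3 = 1/9
  'd': [2/3 + 1/9*0/1, 2/3 + 1/9*2/3) = [2/3, 20/27)
  'a': [2/3 + 1/9*2/3, 2/3 + 1/9*5/6) = [20/27, 41/54)
  'e': [2/3 + 1/9*5/6, 2/3 + 1/9*1/1) = [41/54, 7/9) <- contains code 83/108
  emit 'e', narrow to [41/54, 7/9)

Answer: ade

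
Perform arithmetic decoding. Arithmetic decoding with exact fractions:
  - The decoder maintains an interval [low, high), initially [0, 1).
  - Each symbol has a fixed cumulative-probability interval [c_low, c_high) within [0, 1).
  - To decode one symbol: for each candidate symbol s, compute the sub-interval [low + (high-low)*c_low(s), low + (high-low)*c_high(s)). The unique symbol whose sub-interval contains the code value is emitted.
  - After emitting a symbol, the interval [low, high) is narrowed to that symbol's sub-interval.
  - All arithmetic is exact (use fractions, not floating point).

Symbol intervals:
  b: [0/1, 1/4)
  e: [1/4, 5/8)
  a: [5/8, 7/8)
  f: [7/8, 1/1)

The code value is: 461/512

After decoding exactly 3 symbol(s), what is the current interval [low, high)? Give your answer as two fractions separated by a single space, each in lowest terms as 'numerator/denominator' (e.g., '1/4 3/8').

Step 1: interval [0/1, 1/1), width = 1/1 - 0/1 = 1/1
  'b': [0/1 + 1/1*0/1, 0/1 + 1/1*1/4) = [0/1, 1/4)
  'e': [0/1 + 1/1*1/4, 0/1 + 1/1*5/8) = [1/4, 5/8)
  'a': [0/1 + 1/1*5/8, 0/1 + 1/1*7/8) = [5/8, 7/8)
  'f': [0/1 + 1/1*7/8, 0/1 + 1/1*1/1) = [7/8, 1/1) <- contains code 461/512
  emit 'f', narrow to [7/8, 1/1)
Step 2: interval [7/8, 1/1), width = 1/1 - 7/8 = 1/8
  'b': [7/8 + 1/8*0/1, 7/8 + 1/8*1/4) = [7/8, 29/32) <- contains code 461/512
  'e': [7/8 + 1/8*1/4, 7/8 + 1/8*5/8) = [29/32, 61/64)
  'a': [7/8 + 1/8*5/8, 7/8 + 1/8*7/8) = [61/64, 63/64)
  'f': [7/8 + 1/8*7/8, 7/8 + 1/8*1/1) = [63/64, 1/1)
  emit 'b', narrow to [7/8, 29/32)
Step 3: interval [7/8, 29/32), width = 29/32 - 7/8 = 1/32
  'b': [7/8 + 1/32*0/1, 7/8 + 1/32*1/4) = [7/8, 113/128)
  'e': [7/8 + 1/32*1/4, 7/8 + 1/32*5/8) = [113/128, 229/256)
  'a': [7/8 + 1/32*5/8, 7/8 + 1/32*7/8) = [229/256, 231/256) <- contains code 461/512
  'f': [7/8 + 1/32*7/8, 7/8 + 1/32*1/1) = [231/256, 29/32)
  emit 'a', narrow to [229/256, 231/256)

Answer: 229/256 231/256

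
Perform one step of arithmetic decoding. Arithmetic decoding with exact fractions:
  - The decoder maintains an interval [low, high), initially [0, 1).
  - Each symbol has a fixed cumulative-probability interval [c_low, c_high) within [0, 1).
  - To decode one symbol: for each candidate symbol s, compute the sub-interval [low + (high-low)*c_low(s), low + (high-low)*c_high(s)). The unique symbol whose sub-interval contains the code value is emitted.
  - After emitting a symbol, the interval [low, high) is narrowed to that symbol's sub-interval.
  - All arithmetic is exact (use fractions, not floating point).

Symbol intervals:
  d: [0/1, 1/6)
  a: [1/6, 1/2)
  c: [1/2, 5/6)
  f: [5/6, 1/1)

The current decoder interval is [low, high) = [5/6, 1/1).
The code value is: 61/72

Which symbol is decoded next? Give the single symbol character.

Answer: d

Derivation:
Interval width = high − low = 1/1 − 5/6 = 1/6
Scaled code = (code − low) / width = (61/72 − 5/6) / 1/6 = 1/12
  d: [0/1, 1/6) ← scaled code falls here ✓
  a: [1/6, 1/2) 
  c: [1/2, 5/6) 
  f: [5/6, 1/1) 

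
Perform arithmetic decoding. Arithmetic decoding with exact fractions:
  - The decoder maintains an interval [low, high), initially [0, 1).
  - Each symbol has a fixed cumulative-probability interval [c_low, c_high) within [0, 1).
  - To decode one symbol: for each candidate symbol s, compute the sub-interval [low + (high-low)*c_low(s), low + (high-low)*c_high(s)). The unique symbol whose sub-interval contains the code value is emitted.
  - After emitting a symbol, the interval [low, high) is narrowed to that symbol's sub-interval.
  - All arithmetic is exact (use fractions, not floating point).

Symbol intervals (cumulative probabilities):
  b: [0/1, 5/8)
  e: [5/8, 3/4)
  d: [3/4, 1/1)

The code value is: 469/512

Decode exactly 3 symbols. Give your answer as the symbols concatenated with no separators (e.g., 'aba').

Answer: deb

Derivation:
Step 1: interval [0/1, 1/1), width = 1/1 - 0/1 = 1/1
  'b': [0/1 + 1/1*0/1, 0/1 + 1/1*5/8) = [0/1, 5/8)
  'e': [0/1 + 1/1*5/8, 0/1 + 1/1*3/4) = [5/8, 3/4)
  'd': [0/1 + 1/1*3/4, 0/1 + 1/1*1/1) = [3/4, 1/1) <- contains code 469/512
  emit 'd', narrow to [3/4, 1/1)
Step 2: interval [3/4, 1/1), width = 1/1 - 3/4 = 1/4
  'b': [3/4 + 1/4*0/1, 3/4 + 1/4*5/8) = [3/4, 29/32)
  'e': [3/4 + 1/4*5/8, 3/4 + 1/4*3/4) = [29/32, 15/16) <- contains code 469/512
  'd': [3/4 + 1/4*3/4, 3/4 + 1/4*1/1) = [15/16, 1/1)
  emit 'e', narrow to [29/32, 15/16)
Step 3: interval [29/32, 15/16), width = 15/16 - 29/32 = 1/32
  'b': [29/32 + 1/32*0/1, 29/32 + 1/32*5/8) = [29/32, 237/256) <- contains code 469/512
  'e': [29/32 + 1/32*5/8, 29/32 + 1/32*3/4) = [237/256, 119/128)
  'd': [29/32 + 1/32*3/4, 29/32 + 1/32*1/1) = [119/128, 15/16)
  emit 'b', narrow to [29/32, 237/256)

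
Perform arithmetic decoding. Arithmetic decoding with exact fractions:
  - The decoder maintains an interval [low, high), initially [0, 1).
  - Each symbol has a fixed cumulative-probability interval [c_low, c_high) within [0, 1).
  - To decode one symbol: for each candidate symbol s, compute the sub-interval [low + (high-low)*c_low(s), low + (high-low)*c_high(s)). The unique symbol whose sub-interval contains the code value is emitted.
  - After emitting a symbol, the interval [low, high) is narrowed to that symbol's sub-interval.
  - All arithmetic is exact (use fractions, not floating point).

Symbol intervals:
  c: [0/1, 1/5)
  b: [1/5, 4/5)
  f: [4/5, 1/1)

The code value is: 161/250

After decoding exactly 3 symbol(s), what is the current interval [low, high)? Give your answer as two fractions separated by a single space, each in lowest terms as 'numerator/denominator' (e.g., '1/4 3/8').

Step 1: interval [0/1, 1/1), width = 1/1 - 0/1 = 1/1
  'c': [0/1 + 1/1*0/1, 0/1 + 1/1*1/5) = [0/1, 1/5)
  'b': [0/1 + 1/1*1/5, 0/1 + 1/1*4/5) = [1/5, 4/5) <- contains code 161/250
  'f': [0/1 + 1/1*4/5, 0/1 + 1/1*1/1) = [4/5, 1/1)
  emit 'b', narrow to [1/5, 4/5)
Step 2: interval [1/5, 4/5), width = 4/5 - 1/5 = 3/5
  'c': [1/5 + 3/5*0/1, 1/5 + 3/5*1/5) = [1/5, 8/25)
  'b': [1/5 + 3/5*1/5, 1/5 + 3/5*4/5) = [8/25, 17/25) <- contains code 161/250
  'f': [1/5 + 3/5*4/5, 1/5 + 3/5*1/1) = [17/25, 4/5)
  emit 'b', narrow to [8/25, 17/25)
Step 3: interval [8/25, 17/25), width = 17/25 - 8/25 = 9/25
  'c': [8/25 + 9/25*0/1, 8/25 + 9/25*1/5) = [8/25, 49/125)
  'b': [8/25 + 9/25*1/5, 8/25 + 9/25*4/5) = [49/125, 76/125)
  'f': [8/25 + 9/25*4/5, 8/25 + 9/25*1/1) = [76/125, 17/25) <- contains code 161/250
  emit 'f', narrow to [76/125, 17/25)

Answer: 76/125 17/25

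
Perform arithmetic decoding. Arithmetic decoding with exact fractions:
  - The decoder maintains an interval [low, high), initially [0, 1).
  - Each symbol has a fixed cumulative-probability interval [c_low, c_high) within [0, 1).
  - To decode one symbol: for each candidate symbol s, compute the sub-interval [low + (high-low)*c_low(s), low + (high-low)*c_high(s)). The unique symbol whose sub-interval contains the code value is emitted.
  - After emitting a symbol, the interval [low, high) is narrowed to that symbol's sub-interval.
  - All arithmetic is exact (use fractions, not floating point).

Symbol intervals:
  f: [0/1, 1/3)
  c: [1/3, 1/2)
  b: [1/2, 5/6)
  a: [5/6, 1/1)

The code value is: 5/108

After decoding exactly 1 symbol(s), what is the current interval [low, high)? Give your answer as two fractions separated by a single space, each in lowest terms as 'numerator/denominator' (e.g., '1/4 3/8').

Step 1: interval [0/1, 1/1), width = 1/1 - 0/1 = 1/1
  'f': [0/1 + 1/1*0/1, 0/1 + 1/1*1/3) = [0/1, 1/3) <- contains code 5/108
  'c': [0/1 + 1/1*1/3, 0/1 + 1/1*1/2) = [1/3, 1/2)
  'b': [0/1 + 1/1*1/2, 0/1 + 1/1*5/6) = [1/2, 5/6)
  'a': [0/1 + 1/1*5/6, 0/1 + 1/1*1/1) = [5/6, 1/1)
  emit 'f', narrow to [0/1, 1/3)

Answer: 0/1 1/3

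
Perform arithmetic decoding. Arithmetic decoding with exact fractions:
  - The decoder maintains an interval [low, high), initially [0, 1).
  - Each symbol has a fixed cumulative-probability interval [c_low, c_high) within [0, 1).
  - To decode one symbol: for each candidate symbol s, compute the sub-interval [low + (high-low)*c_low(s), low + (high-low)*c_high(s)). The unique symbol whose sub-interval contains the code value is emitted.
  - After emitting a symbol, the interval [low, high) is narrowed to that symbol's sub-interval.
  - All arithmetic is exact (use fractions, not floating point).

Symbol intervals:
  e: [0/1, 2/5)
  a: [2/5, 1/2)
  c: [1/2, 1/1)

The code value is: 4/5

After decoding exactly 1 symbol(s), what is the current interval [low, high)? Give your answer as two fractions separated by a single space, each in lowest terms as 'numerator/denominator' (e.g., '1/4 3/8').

Answer: 1/2 1/1

Derivation:
Step 1: interval [0/1, 1/1), width = 1/1 - 0/1 = 1/1
  'e': [0/1 + 1/1*0/1, 0/1 + 1/1*2/5) = [0/1, 2/5)
  'a': [0/1 + 1/1*2/5, 0/1 + 1/1*1/2) = [2/5, 1/2)
  'c': [0/1 + 1/1*1/2, 0/1 + 1/1*1/1) = [1/2, 1/1) <- contains code 4/5
  emit 'c', narrow to [1/2, 1/1)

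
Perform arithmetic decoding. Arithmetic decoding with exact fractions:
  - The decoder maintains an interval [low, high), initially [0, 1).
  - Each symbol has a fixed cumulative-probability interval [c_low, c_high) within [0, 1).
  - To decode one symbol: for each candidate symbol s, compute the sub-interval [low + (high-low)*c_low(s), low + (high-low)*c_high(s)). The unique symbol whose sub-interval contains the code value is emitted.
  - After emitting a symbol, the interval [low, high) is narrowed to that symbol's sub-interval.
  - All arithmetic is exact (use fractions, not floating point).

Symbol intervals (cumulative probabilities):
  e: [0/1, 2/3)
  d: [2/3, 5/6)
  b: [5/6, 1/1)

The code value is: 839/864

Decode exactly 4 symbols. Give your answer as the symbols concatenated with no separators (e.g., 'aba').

Answer: bdbd

Derivation:
Step 1: interval [0/1, 1/1), width = 1/1 - 0/1 = 1/1
  'e': [0/1 + 1/1*0/1, 0/1 + 1/1*2/3) = [0/1, 2/3)
  'd': [0/1 + 1/1*2/3, 0/1 + 1/1*5/6) = [2/3, 5/6)
  'b': [0/1 + 1/1*5/6, 0/1 + 1/1*1/1) = [5/6, 1/1) <- contains code 839/864
  emit 'b', narrow to [5/6, 1/1)
Step 2: interval [5/6, 1/1), width = 1/1 - 5/6 = 1/6
  'e': [5/6 + 1/6*0/1, 5/6 + 1/6*2/3) = [5/6, 17/18)
  'd': [5/6 + 1/6*2/3, 5/6 + 1/6*5/6) = [17/18, 35/36) <- contains code 839/864
  'b': [5/6 + 1/6*5/6, 5/6 + 1/6*1/1) = [35/36, 1/1)
  emit 'd', narrow to [17/18, 35/36)
Step 3: interval [17/18, 35/36), width = 35/36 - 17/18 = 1/36
  'e': [17/18 + 1/36*0/1, 17/18 + 1/36*2/3) = [17/18, 26/27)
  'd': [17/18 + 1/36*2/3, 17/18 + 1/36*5/6) = [26/27, 209/216)
  'b': [17/18 + 1/36*5/6, 17/18 + 1/36*1/1) = [209/216, 35/36) <- contains code 839/864
  emit 'b', narrow to [209/216, 35/36)
Step 4: interval [209/216, 35/36), width = 35/36 - 209/216 = 1/216
  'e': [209/216 + 1/216*0/1, 209/216 + 1/216*2/3) = [209/216, 629/648)
  'd': [209/216 + 1/216*2/3, 209/216 + 1/216*5/6) = [629/648, 1259/1296) <- contains code 839/864
  'b': [209/216 + 1/216*5/6, 209/216 + 1/216*1/1) = [1259/1296, 35/36)
  emit 'd', narrow to [629/648, 1259/1296)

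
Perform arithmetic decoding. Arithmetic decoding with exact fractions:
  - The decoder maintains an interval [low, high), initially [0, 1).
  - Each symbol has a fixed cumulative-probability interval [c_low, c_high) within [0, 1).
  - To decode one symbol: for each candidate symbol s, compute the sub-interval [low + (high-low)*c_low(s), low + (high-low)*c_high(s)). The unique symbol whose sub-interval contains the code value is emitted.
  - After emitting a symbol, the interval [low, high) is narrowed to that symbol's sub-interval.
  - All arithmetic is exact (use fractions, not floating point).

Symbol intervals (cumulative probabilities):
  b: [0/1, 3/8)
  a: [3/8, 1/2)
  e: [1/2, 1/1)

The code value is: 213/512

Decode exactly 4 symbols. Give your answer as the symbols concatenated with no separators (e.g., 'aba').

Step 1: interval [0/1, 1/1), width = 1/1 - 0/1 = 1/1
  'b': [0/1 + 1/1*0/1, 0/1 + 1/1*3/8) = [0/1, 3/8)
  'a': [0/1 + 1/1*3/8, 0/1 + 1/1*1/2) = [3/8, 1/2) <- contains code 213/512
  'e': [0/1 + 1/1*1/2, 0/1 + 1/1*1/1) = [1/2, 1/1)
  emit 'a', narrow to [3/8, 1/2)
Step 2: interval [3/8, 1/2), width = 1/2 - 3/8 = 1/8
  'b': [3/8 + 1/8*0/1, 3/8 + 1/8*3/8) = [3/8, 27/64) <- contains code 213/512
  'a': [3/8 + 1/8*3/8, 3/8 + 1/8*1/2) = [27/64, 7/16)
  'e': [3/8 + 1/8*1/2, 3/8 + 1/8*1/1) = [7/16, 1/2)
  emit 'b', narrow to [3/8, 27/64)
Step 3: interval [3/8, 27/64), width = 27/64 - 3/8 = 3/64
  'b': [3/8 + 3/64*0/1, 3/8 + 3/64*3/8) = [3/8, 201/512)
  'a': [3/8 + 3/64*3/8, 3/8 + 3/64*1/2) = [201/512, 51/128)
  'e': [3/8 + 3/64*1/2, 3/8 + 3/64*1/1) = [51/128, 27/64) <- contains code 213/512
  emit 'e', narrow to [51/128, 27/64)
Step 4: interval [51/128, 27/64), width = 27/64 - 51/128 = 3/128
  'b': [51/128 + 3/128*0/1, 51/128 + 3/128*3/8) = [51/128, 417/1024)
  'a': [51/128 + 3/128*3/8, 51/128 + 3/128*1/2) = [417/1024, 105/256)
  'e': [51/128 + 3/128*1/2, 51/128 + 3/128*1/1) = [105/256, 27/64) <- contains code 213/512
  emit 'e', narrow to [105/256, 27/64)

Answer: abee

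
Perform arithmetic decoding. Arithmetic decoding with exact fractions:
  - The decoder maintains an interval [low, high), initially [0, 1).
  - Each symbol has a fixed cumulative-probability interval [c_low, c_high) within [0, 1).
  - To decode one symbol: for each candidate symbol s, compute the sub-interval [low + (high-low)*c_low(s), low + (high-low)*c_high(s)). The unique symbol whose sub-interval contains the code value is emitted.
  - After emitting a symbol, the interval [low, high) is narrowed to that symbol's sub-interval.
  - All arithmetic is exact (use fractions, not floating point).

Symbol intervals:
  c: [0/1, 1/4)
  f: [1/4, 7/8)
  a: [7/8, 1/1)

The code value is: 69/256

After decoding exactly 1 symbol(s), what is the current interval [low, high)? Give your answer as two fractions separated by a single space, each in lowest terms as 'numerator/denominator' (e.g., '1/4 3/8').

Answer: 1/4 7/8

Derivation:
Step 1: interval [0/1, 1/1), width = 1/1 - 0/1 = 1/1
  'c': [0/1 + 1/1*0/1, 0/1 + 1/1*1/4) = [0/1, 1/4)
  'f': [0/1 + 1/1*1/4, 0/1 + 1/1*7/8) = [1/4, 7/8) <- contains code 69/256
  'a': [0/1 + 1/1*7/8, 0/1 + 1/1*1/1) = [7/8, 1/1)
  emit 'f', narrow to [1/4, 7/8)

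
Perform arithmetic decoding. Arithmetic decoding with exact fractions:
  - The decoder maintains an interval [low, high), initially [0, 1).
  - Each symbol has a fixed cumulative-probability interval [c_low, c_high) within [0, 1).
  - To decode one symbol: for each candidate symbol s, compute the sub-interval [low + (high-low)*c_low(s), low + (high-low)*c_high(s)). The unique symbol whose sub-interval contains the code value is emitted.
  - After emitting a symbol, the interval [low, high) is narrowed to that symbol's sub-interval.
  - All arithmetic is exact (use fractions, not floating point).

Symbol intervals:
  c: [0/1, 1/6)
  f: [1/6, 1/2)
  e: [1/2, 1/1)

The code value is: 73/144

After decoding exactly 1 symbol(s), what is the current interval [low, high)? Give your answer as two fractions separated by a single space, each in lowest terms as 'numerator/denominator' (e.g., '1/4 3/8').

Answer: 1/2 1/1

Derivation:
Step 1: interval [0/1, 1/1), width = 1/1 - 0/1 = 1/1
  'c': [0/1 + 1/1*0/1, 0/1 + 1/1*1/6) = [0/1, 1/6)
  'f': [0/1 + 1/1*1/6, 0/1 + 1/1*1/2) = [1/6, 1/2)
  'e': [0/1 + 1/1*1/2, 0/1 + 1/1*1/1) = [1/2, 1/1) <- contains code 73/144
  emit 'e', narrow to [1/2, 1/1)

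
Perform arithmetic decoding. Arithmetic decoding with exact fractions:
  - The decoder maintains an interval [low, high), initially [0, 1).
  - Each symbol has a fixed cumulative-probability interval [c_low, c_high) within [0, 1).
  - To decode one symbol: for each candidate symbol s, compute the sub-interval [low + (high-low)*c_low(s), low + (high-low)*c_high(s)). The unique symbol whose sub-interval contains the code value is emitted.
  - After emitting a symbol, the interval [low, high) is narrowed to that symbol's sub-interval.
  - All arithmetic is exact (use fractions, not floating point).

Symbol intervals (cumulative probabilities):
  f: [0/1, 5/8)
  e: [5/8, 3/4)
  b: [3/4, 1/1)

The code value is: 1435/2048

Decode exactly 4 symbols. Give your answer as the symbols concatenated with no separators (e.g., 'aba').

Step 1: interval [0/1, 1/1), width = 1/1 - 0/1 = 1/1
  'f': [0/1 + 1/1*0/1, 0/1 + 1/1*5/8) = [0/1, 5/8)
  'e': [0/1 + 1/1*5/8, 0/1 + 1/1*3/4) = [5/8, 3/4) <- contains code 1435/2048
  'b': [0/1 + 1/1*3/4, 0/1 + 1/1*1/1) = [3/4, 1/1)
  emit 'e', narrow to [5/8, 3/4)
Step 2: interval [5/8, 3/4), width = 3/4 - 5/8 = 1/8
  'f': [5/8 + 1/8*0/1, 5/8 + 1/8*5/8) = [5/8, 45/64) <- contains code 1435/2048
  'e': [5/8 + 1/8*5/8, 5/8 + 1/8*3/4) = [45/64, 23/32)
  'b': [5/8 + 1/8*3/4, 5/8 + 1/8*1/1) = [23/32, 3/4)
  emit 'f', narrow to [5/8, 45/64)
Step 3: interval [5/8, 45/64), width = 45/64 - 5/8 = 5/64
  'f': [5/8 + 5/64*0/1, 5/8 + 5/64*5/8) = [5/8, 345/512)
  'e': [5/8 + 5/64*5/8, 5/8 + 5/64*3/4) = [345/512, 175/256)
  'b': [5/8 + 5/64*3/4, 5/8 + 5/64*1/1) = [175/256, 45/64) <- contains code 1435/2048
  emit 'b', narrow to [175/256, 45/64)
Step 4: interval [175/256, 45/64), width = 45/64 - 175/256 = 5/256
  'f': [175/256 + 5/256*0/1, 175/256 + 5/256*5/8) = [175/256, 1425/2048)
  'e': [175/256 + 5/256*5/8, 175/256 + 5/256*3/4) = [1425/2048, 715/1024)
  'b': [175/256 + 5/256*3/4, 175/256 + 5/256*1/1) = [715/1024, 45/64) <- contains code 1435/2048
  emit 'b', narrow to [715/1024, 45/64)

Answer: efbb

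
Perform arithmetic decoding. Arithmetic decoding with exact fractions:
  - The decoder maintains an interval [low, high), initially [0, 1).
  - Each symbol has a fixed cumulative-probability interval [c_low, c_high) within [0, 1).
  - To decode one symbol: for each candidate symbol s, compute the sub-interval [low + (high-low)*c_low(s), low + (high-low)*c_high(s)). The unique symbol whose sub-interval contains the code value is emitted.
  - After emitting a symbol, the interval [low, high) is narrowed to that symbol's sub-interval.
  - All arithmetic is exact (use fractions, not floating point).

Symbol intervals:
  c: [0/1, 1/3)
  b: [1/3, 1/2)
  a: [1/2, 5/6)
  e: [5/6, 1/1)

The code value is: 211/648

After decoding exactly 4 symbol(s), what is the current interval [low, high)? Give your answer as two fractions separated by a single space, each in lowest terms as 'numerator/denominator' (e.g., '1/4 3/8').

Answer: 35/108 53/162

Derivation:
Step 1: interval [0/1, 1/1), width = 1/1 - 0/1 = 1/1
  'c': [0/1 + 1/1*0/1, 0/1 + 1/1*1/3) = [0/1, 1/3) <- contains code 211/648
  'b': [0/1 + 1/1*1/3, 0/1 + 1/1*1/2) = [1/3, 1/2)
  'a': [0/1 + 1/1*1/2, 0/1 + 1/1*5/6) = [1/2, 5/6)
  'e': [0/1 + 1/1*5/6, 0/1 + 1/1*1/1) = [5/6, 1/1)
  emit 'c', narrow to [0/1, 1/3)
Step 2: interval [0/1, 1/3), width = 1/3 - 0/1 = 1/3
  'c': [0/1 + 1/3*0/1, 0/1 + 1/3*1/3) = [0/1, 1/9)
  'b': [0/1 + 1/3*1/3, 0/1 + 1/3*1/2) = [1/9, 1/6)
  'a': [0/1 + 1/3*1/2, 0/1 + 1/3*5/6) = [1/6, 5/18)
  'e': [0/1 + 1/3*5/6, 0/1 + 1/3*1/1) = [5/18, 1/3) <- contains code 211/648
  emit 'e', narrow to [5/18, 1/3)
Step 3: interval [5/18, 1/3), width = 1/3 - 5/18 = 1/18
  'c': [5/18 + 1/18*0/1, 5/18 + 1/18*1/3) = [5/18, 8/27)
  'b': [5/18 + 1/18*1/3, 5/18 + 1/18*1/2) = [8/27, 11/36)
  'a': [5/18 + 1/18*1/2, 5/18 + 1/18*5/6) = [11/36, 35/108)
  'e': [5/18 + 1/18*5/6, 5/18 + 1/18*1/1) = [35/108, 1/3) <- contains code 211/648
  emit 'e', narrow to [35/108, 1/3)
Step 4: interval [35/108, 1/3), width = 1/3 - 35/108 = 1/108
  'c': [35/108 + 1/108*0/1, 35/108 + 1/108*1/3) = [35/108, 53/162) <- contains code 211/648
  'b': [35/108 + 1/108*1/3, 35/108 + 1/108*1/2) = [53/162, 71/216)
  'a': [35/108 + 1/108*1/2, 35/108 + 1/108*5/6) = [71/216, 215/648)
  'e': [35/108 + 1/108*5/6, 35/108 + 1/108*1/1) = [215/648, 1/3)
  emit 'c', narrow to [35/108, 53/162)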